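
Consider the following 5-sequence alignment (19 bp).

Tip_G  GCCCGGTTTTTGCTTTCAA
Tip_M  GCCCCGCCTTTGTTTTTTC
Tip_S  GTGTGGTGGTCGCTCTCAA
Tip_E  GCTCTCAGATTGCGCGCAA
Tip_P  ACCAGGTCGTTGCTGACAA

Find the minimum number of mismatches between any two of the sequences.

6

Pairwise Hamming distances:
  Tip_G vs Tip_M: 7
  Tip_G vs Tip_S: 7
  Tip_G vs Tip_E: 9
  Tip_G vs Tip_P: 6
  Tip_M vs Tip_S: 13
  Tip_M vs Tip_E: 13
  Tip_M vs Tip_P: 11
  Tip_S vs Tip_E: 10
  Tip_S vs Tip_P: 8
  Tip_E vs Tip_P: 11
The smallest is 6, between Tip_G and Tip_P.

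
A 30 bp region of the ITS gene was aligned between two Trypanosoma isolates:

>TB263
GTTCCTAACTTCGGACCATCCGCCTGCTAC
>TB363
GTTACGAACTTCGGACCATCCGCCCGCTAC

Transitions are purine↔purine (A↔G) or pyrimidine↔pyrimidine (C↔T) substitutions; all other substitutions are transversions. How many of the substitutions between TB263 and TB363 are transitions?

The sequences differ at positions 4 (C/A, transversion), 6 (T/G, transversion), 25 (T/C, transition).
Of the 3 differences, 1 transition and 2 transversions, so the answer is 1.

1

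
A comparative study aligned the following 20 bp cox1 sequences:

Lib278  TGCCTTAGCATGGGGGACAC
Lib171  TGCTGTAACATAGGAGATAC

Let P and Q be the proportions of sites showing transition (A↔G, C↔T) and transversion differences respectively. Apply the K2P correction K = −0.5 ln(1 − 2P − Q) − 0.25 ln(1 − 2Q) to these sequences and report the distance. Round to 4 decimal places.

The sequences differ at positions 4 (C/T, transition), 5 (T/G, transversion), 8 (G/A, transition), 12 (G/A, transition), 15 (G/A, transition), 18 (C/T, transition).
Of the 6 differences, 5 transitions and 1 transversion over 20 sites: P = 5/20 = 0.250000, Q = 1/20 = 0.050000.
d = −0.5·ln(0.450000) − 0.25·ln(0.900000) = −0.5·(-0.798508) − 0.25·(-0.105361) = 0.4256.

0.4256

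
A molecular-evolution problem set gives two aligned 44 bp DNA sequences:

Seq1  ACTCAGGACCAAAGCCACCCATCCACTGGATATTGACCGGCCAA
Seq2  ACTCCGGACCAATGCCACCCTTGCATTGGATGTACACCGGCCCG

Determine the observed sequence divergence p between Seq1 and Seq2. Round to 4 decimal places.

0.2273

Mismatches occur at site 5 (A/C), site 13 (A/T), site 21 (A/T), site 23 (C/G), site 26 (C/T), site 32 (A/G), site 34 (T/A), site 35 (G/C), site 43 (A/C), site 44 (A/G).
There are 10 differences over 44 sites, so p = 10/44 = 0.2273.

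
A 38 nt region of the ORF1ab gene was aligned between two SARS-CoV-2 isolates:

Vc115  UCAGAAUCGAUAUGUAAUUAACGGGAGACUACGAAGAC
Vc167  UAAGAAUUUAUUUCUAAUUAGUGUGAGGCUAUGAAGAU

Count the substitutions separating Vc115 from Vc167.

The sequences differ at positions 2 (C/A), 8 (C/U), 9 (G/U), 12 (A/U), 14 (G/C), 21 (A/G), 22 (C/U), 24 (G/U), 28 (A/G), 32 (C/U), 38 (C/U).
That gives 11 mismatches out of 38 aligned sites, so the Hamming distance is 11.

11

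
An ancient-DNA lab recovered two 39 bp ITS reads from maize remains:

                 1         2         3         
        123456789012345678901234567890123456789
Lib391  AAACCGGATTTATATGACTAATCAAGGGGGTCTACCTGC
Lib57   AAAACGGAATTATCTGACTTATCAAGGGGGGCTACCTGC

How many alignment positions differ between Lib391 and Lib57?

5

Mismatches occur at site 4 (C/A), site 9 (T/A), site 14 (A/C), site 20 (A/T), site 31 (T/G).
That gives 5 mismatches out of 39 aligned sites, so the Hamming distance is 5.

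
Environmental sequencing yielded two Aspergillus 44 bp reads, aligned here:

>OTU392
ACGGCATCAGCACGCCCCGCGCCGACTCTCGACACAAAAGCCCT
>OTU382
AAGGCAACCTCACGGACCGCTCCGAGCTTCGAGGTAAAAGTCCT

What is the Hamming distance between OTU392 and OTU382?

Mismatches occur at site 2 (C/A), site 7 (T/A), site 9 (A/C), site 10 (G/T), site 15 (C/G), site 16 (C/A), site 21 (G/T), site 26 (C/G), site 27 (T/C), site 28 (C/T), site 33 (C/G), site 34 (A/G), site 35 (C/T), site 41 (C/T).
That gives 14 mismatches out of 44 aligned sites, so the Hamming distance is 14.

14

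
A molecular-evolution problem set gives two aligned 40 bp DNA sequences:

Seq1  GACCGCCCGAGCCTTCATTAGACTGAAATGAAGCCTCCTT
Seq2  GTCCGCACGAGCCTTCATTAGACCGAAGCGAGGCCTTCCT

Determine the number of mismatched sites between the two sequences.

8

Differing sites — 2:A/T; 7:C/A; 24:T/C; 28:A/G; 29:T/C; 32:A/G; 37:C/T; 39:T/C.
That gives 8 mismatches out of 40 aligned sites, so the Hamming distance is 8.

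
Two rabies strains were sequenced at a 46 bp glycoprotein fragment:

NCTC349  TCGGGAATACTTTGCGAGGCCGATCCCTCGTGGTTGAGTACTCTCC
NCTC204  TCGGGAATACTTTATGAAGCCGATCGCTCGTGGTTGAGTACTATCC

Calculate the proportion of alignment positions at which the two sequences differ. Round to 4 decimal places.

0.1087

Mismatches occur at site 14 (G→A), site 15 (C→T), site 18 (G→A), site 26 (C→G), site 43 (C→A).
There are 5 differences over 46 sites, so p = 5/46 = 0.1087.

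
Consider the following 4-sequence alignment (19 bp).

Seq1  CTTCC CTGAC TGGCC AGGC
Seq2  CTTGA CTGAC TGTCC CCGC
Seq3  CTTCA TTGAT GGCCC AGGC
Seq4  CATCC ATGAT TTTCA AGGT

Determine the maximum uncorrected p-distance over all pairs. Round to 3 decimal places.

0.526

Pairwise Hamming distances:
  Seq1 vs Seq2: 5
  Seq1 vs Seq3: 5
  Seq1 vs Seq4: 7
  Seq2 vs Seq3: 7
  Seq2 vs Seq4: 10
  Seq3 vs Seq4: 8
The largest is 10 mismatches, between Seq2 and Seq4; p = 10/19 = 0.526.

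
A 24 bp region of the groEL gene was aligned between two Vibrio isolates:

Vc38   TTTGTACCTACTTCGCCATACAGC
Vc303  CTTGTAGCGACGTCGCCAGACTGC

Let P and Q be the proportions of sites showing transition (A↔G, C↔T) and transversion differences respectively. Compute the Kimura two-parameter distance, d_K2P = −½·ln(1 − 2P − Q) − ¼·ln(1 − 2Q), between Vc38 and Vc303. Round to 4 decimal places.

Differing sites — 1:T/C (Ti); 7:C/G (Tv); 9:T/G (Tv); 12:T/G (Tv); 19:T/G (Tv); 22:A/T (Tv).
Of the 6 differences, 1 transition and 5 transversions over 24 sites: P = 1/24 = 0.041667, Q = 5/24 = 0.208333.
d = −0.5·ln(0.708333) − 0.25·ln(0.583334) = −0.5·(-0.344841) − 0.25·(-0.538995) = 0.3072.

0.3072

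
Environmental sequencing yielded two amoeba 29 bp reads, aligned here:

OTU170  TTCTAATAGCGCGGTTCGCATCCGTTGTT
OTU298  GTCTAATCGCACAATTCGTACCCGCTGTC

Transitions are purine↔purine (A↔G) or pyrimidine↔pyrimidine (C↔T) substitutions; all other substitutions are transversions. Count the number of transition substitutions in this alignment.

7

Mismatches occur at site 1 (T↔G, transversion), site 8 (A↔C, transversion), site 11 (G↔A, transition), site 13 (G↔A, transition), site 14 (G↔A, transition), site 19 (C↔T, transition), site 21 (T↔C, transition), site 25 (T↔C, transition), site 29 (T↔C, transition).
Of the 9 differences, 7 transitions and 2 transversions, so the answer is 7.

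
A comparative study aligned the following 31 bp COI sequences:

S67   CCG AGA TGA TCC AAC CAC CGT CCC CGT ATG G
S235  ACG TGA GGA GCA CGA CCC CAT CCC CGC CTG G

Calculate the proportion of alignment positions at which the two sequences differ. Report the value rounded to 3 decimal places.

0.387

Mismatches occur at site 1 (C↔A), site 4 (A↔T), site 7 (T↔G), site 10 (T↔G), site 12 (C↔A), site 13 (A↔C), site 14 (A↔G), site 15 (C↔A), site 17 (A↔C), site 20 (G↔A), site 27 (T↔C), site 28 (A↔C).
There are 12 differences over 31 sites, so p = 12/31 = 0.387.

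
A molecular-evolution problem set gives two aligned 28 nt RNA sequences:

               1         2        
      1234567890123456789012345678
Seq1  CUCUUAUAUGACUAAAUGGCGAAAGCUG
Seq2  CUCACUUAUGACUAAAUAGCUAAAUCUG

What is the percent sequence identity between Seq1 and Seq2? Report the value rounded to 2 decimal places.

The sequences differ at positions 4 (U/A), 5 (U/C), 6 (A/U), 18 (G/A), 21 (G/U), 25 (G/U).
22 of the 28 sites match, so the percent identity is 22/28 × 100 = 78.57%.

78.57%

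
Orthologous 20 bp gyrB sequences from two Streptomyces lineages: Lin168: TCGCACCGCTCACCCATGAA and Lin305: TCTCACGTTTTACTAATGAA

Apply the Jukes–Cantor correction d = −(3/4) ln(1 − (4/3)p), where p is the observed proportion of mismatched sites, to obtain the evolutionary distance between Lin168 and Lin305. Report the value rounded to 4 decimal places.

0.4715

Mismatches occur at site 3 (G/T), site 7 (C/G), site 8 (G/T), site 9 (C/T), site 11 (C/T), site 14 (C/T), site 15 (C/A).
p = 7/20 = 0.350000.
d = −0.75 · ln(1 − (4/3)·0.350000) = −0.75 · ln(0.533333) = −0.75 · (-0.628609) = 0.4715.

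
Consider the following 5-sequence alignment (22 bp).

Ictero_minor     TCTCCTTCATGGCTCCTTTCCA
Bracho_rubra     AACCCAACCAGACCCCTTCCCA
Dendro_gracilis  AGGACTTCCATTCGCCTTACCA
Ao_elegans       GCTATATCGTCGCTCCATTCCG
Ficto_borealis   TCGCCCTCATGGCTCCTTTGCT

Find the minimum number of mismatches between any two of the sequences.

Pairwise Hamming distances:
  Ictero_minor vs Bracho_rubra: 10
  Ictero_minor vs Dendro_gracilis: 10
  Ictero_minor vs Ao_elegans: 8
  Ictero_minor vs Ficto_borealis: 4
  Bracho_rubra vs Dendro_gracilis: 9
  Bracho_rubra vs Ao_elegans: 14
  Bracho_rubra vs Ficto_borealis: 12
  Dendro_gracilis vs Ao_elegans: 13
  Dendro_gracilis vs Ficto_borealis: 12
  Ao_elegans vs Ficto_borealis: 10
The smallest is 4, between Ictero_minor and Ficto_borealis.

4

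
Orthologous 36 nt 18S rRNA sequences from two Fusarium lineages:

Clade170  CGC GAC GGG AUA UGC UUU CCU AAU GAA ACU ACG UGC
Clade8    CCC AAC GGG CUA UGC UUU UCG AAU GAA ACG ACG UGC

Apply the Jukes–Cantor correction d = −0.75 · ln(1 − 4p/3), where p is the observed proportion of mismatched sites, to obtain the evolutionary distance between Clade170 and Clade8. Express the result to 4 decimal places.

0.1885

Differing sites — 2:G/C; 4:G/A; 10:A/C; 19:C/U; 21:U/G; 30:U/G.
p = 6/36 = 0.166667.
d = −0.75 · ln(1 − (4/3)·0.166667) = −0.75 · ln(0.777777) = −0.75 · (-0.251315) = 0.1885.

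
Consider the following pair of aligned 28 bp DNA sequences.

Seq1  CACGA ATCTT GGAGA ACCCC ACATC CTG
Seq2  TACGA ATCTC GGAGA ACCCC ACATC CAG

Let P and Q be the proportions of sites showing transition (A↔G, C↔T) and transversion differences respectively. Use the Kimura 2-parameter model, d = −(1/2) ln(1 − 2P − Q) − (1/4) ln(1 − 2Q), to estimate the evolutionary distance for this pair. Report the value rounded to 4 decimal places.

Differing sites — 1:C/T (Ti); 10:T/C (Ti); 27:T/A (Tv).
Of the 3 differences, 2 transitions and 1 transversion over 28 sites: P = 2/28 = 0.071429, Q = 1/28 = 0.035714.
d = −0.5·ln(0.821428) − 0.25·ln(0.928572) = −0.5·(-0.196711) − 0.25·(-0.074107) = 0.1169.

0.1169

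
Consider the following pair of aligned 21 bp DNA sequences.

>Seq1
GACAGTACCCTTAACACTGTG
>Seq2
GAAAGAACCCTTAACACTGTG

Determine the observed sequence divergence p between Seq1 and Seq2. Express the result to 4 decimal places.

Mismatches occur at site 3 (C→A), site 6 (T→A).
There are 2 differences over 21 sites, so p = 2/21 = 0.0952.

0.0952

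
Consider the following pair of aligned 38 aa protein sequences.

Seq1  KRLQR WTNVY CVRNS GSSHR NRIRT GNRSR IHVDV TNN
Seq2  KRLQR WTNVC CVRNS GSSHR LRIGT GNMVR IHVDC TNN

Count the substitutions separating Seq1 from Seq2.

Mismatches occur at site 10 (Y→C), site 21 (N→L), site 24 (R→G), site 28 (R→M), site 29 (S→V), site 35 (V→C).
That gives 6 mismatches out of 38 aligned sites, so the Hamming distance is 6.

6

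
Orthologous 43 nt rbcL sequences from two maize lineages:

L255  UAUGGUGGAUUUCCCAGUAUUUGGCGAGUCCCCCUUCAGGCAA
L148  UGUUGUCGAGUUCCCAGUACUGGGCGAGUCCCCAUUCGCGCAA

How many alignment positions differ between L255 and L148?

9

The sequences differ at positions 2 (A/G), 4 (G/U), 7 (G/C), 10 (U/G), 20 (U/C), 22 (U/G), 34 (C/A), 38 (A/G), 39 (G/C).
That gives 9 mismatches out of 43 aligned sites, so the Hamming distance is 9.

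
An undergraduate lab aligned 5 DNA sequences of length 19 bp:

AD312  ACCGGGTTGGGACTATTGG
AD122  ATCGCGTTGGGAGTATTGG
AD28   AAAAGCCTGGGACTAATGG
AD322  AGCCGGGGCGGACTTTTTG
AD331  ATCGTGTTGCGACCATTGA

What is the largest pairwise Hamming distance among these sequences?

11

Pairwise Hamming distances:
  AD312 vs AD122: 3
  AD312 vs AD28: 6
  AD312 vs AD322: 7
  AD312 vs AD331: 5
  AD122 vs AD28: 8
  AD122 vs AD322: 9
  AD122 vs AD331: 5
  AD28 vs AD322: 10
  AD28 vs AD331: 10
  AD322 vs AD331: 11
The largest is 11, between AD322 and AD331.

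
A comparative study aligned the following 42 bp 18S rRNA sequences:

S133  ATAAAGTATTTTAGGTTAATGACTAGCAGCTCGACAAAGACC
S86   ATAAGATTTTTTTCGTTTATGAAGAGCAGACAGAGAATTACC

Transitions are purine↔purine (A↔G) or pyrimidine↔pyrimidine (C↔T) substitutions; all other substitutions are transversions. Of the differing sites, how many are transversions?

11

Differing sites — 5:A/G (Ti); 6:G/A (Ti); 8:A/T (Tv); 13:A/T (Tv); 14:G/C (Tv); 18:A/T (Tv); 23:C/A (Tv); 24:T/G (Tv); 30:C/A (Tv); 31:T/C (Ti); 32:C/A (Tv); 35:C/G (Tv); 38:A/T (Tv); 39:G/T (Tv).
Of the 14 differences, 3 transitions and 11 transversions, so the answer is 11.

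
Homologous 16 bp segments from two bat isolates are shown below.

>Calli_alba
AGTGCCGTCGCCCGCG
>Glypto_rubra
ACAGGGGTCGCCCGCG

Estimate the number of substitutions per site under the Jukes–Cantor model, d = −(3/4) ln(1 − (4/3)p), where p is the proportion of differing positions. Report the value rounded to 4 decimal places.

Differing sites — 2:G/C; 3:T/A; 5:C/G; 6:C/G.
p = 4/16 = 0.250000.
d = −0.75 · ln(1 − (4/3)·0.250000) = −0.75 · ln(0.666667) = −0.75 · (-0.405465) = 0.3041.

0.3041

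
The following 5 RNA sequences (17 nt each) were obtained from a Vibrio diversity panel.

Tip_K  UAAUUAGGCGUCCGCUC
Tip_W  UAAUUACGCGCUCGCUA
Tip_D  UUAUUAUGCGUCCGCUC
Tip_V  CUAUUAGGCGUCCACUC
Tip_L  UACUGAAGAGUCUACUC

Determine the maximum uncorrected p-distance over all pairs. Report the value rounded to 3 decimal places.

Pairwise Hamming distances:
  Tip_K vs Tip_W: 4
  Tip_K vs Tip_D: 2
  Tip_K vs Tip_V: 3
  Tip_K vs Tip_L: 6
  Tip_W vs Tip_D: 5
  Tip_W vs Tip_V: 7
  Tip_W vs Tip_L: 9
  Tip_D vs Tip_V: 3
  Tip_D vs Tip_L: 7
  Tip_V vs Tip_L: 7
The largest is 9 mismatches, between Tip_W and Tip_L; p = 9/17 = 0.529.

0.529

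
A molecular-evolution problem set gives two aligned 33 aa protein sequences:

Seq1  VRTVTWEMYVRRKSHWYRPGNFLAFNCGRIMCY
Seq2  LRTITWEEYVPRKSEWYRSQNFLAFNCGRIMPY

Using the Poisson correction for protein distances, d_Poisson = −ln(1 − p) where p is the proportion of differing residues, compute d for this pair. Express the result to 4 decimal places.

0.2776

Differing sites — 1:V/L; 4:V/I; 8:M/E; 11:R/P; 15:H/E; 19:P/S; 20:G/Q; 32:C/P.
p = 8/33 = 0.242424.
d = −ln(1 − 0.242424) = −ln(0.757576) = 0.2776.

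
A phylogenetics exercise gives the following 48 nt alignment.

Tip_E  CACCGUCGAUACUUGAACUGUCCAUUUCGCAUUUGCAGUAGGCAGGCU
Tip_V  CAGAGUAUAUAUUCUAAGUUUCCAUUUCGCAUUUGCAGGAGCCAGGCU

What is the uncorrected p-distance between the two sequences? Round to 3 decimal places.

0.229

The sequences differ at positions 3 (C/G), 4 (C/A), 7 (C/A), 8 (G/U), 12 (C/U), 14 (U/C), 15 (G/U), 18 (C/G), 20 (G/U), 39 (U/G), 42 (G/C).
There are 11 differences over 48 sites, so p = 11/48 = 0.229.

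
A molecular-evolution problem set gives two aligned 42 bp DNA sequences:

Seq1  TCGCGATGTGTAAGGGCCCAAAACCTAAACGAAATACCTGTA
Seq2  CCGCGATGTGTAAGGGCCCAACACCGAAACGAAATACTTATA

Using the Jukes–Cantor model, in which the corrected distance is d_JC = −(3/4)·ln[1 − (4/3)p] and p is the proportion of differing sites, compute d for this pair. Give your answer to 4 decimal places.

Differing sites — 1:T/C; 22:A/C; 26:T/G; 38:C/T; 40:G/A.
p = 5/42 = 0.119048.
d = −0.75 · ln(1 − (4/3)·0.119048) = −0.75 · ln(0.841269) = −0.75 · (-0.172844) = 0.1296.

0.1296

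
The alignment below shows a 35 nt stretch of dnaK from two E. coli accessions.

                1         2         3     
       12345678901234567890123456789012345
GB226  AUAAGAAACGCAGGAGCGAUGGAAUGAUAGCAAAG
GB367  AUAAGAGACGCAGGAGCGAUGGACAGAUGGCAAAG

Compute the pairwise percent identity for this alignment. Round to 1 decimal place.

The sequences differ at positions 7 (A/G), 24 (A/C), 25 (U/A), 29 (A/G).
31 of the 35 sites match, so the percent identity is 31/35 × 100 = 88.6%.

88.6%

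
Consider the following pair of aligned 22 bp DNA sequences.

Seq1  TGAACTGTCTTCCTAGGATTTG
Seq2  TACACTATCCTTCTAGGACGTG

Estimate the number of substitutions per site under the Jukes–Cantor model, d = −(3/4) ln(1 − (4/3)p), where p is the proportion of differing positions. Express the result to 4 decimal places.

0.4141

The sequences differ at positions 2 (G/A), 3 (A/C), 7 (G/A), 10 (T/C), 12 (C/T), 19 (T/C), 20 (T/G).
p = 7/22 = 0.318182.
d = −0.75 · ln(1 − (4/3)·0.318182) = −0.75 · ln(0.575757) = −0.75 · (-0.552070) = 0.4141.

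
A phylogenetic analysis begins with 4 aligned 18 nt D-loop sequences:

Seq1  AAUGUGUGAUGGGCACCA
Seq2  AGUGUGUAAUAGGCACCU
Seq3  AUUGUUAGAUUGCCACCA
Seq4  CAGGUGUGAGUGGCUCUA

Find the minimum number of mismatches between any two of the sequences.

Pairwise Hamming distances:
  Seq1 vs Seq2: 4
  Seq1 vs Seq3: 5
  Seq1 vs Seq4: 6
  Seq2 vs Seq3: 7
  Seq2 vs Seq4: 9
  Seq3 vs Seq4: 9
The smallest is 4, between Seq1 and Seq2.

4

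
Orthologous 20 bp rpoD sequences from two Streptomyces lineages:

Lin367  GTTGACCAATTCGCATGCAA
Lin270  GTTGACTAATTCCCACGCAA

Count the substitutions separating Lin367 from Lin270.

The sequences differ at positions 7 (C/T), 13 (G/C), 16 (T/C).
That gives 3 mismatches out of 20 aligned sites, so the Hamming distance is 3.

3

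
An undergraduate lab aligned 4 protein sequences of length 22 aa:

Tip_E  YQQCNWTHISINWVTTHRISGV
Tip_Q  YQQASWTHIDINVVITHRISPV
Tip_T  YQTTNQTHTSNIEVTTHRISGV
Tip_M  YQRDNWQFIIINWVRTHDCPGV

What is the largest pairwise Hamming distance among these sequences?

14

Pairwise Hamming distances:
  Tip_E vs Tip_Q: 6
  Tip_E vs Tip_T: 7
  Tip_E vs Tip_M: 9
  Tip_Q vs Tip_T: 11
  Tip_Q vs Tip_M: 12
  Tip_T vs Tip_M: 14
The largest is 14, between Tip_T and Tip_M.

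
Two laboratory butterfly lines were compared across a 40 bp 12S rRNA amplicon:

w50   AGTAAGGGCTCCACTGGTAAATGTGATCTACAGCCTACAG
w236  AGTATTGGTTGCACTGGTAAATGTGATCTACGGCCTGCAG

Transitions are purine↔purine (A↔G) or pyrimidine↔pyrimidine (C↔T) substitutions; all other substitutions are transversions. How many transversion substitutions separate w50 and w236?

3

The sequences differ at positions 5 (A/T, transversion), 6 (G/T, transversion), 9 (C/T, transition), 11 (C/G, transversion), 32 (A/G, transition), 37 (A/G, transition).
Of the 6 differences, 3 transitions and 3 transversions, so the answer is 3.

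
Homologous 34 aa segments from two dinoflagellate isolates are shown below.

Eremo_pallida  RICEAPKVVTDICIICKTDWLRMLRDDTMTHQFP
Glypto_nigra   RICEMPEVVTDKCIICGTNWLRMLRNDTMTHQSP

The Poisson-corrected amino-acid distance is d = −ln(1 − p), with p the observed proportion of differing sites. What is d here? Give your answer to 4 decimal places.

0.2305

The sequences differ at positions 5 (A/M), 7 (K/E), 12 (I/K), 17 (K/G), 19 (D/N), 26 (D/N), 33 (F/S).
p = 7/34 = 0.205882.
d = −ln(1 − 0.205882) = −ln(0.794118) = 0.2305.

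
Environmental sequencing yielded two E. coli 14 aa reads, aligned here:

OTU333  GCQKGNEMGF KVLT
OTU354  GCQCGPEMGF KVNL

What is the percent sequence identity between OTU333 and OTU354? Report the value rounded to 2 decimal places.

71.43%

The sequences differ at positions 4 (K/C), 6 (N/P), 13 (L/N), 14 (T/L).
10 of the 14 sites match, so the percent identity is 10/14 × 100 = 71.43%.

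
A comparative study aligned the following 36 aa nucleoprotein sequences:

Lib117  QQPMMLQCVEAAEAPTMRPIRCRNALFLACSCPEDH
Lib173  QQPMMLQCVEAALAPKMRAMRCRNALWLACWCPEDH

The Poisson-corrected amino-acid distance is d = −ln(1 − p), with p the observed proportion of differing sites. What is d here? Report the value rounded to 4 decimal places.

The sequences differ at positions 13 (E/L), 16 (T/K), 19 (P/A), 20 (I/M), 27 (F/W), 31 (S/W).
p = 6/36 = 0.166667.
d = −ln(1 − 0.166667) = −ln(0.833333) = 0.1823.

0.1823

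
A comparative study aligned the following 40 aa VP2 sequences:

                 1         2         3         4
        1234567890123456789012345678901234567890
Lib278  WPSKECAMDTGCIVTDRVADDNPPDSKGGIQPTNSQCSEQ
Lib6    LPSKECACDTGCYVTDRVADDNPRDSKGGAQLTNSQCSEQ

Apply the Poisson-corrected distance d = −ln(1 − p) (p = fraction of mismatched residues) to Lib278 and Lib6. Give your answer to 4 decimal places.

The sequences differ at positions 1 (W/L), 8 (M/C), 13 (I/Y), 24 (P/R), 30 (I/A), 32 (P/L).
p = 6/40 = 0.150000.
d = −ln(1 − 0.150000) = −ln(0.850000) = 0.1625.

0.1625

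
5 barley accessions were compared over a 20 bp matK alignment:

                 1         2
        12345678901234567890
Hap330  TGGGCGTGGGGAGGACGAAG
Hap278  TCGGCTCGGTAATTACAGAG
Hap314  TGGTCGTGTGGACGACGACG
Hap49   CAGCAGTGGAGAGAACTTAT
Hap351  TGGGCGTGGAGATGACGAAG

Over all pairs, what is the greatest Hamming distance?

Pairwise Hamming distances:
  Hap330 vs Hap278: 9
  Hap330 vs Hap314: 4
  Hap330 vs Hap49: 9
  Hap330 vs Hap351: 2
  Hap278 vs Hap314: 12
  Hap278 vs Hap49: 13
  Hap278 vs Hap351: 8
  Hap314 vs Hap49: 12
  Hap314 vs Hap351: 5
  Hap49 vs Hap351: 9
The largest is 13, between Hap278 and Hap49.

13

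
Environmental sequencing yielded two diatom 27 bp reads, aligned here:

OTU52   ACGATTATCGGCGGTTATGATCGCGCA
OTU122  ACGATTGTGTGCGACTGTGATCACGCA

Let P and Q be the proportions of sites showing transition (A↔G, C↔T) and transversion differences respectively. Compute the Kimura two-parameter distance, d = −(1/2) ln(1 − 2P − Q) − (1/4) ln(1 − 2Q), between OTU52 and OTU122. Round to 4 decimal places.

The sequences differ at positions 7 (A/G, transition), 9 (C/G, transversion), 10 (G/T, transversion), 14 (G/A, transition), 15 (T/C, transition), 17 (A/G, transition), 23 (G/A, transition).
Of the 7 differences, 5 transitions and 2 transversions over 27 sites: P = 5/27 = 0.185185, Q = 2/27 = 0.074074.
d = −0.5·ln(0.555556) − 0.25·ln(0.851852) = −0.5·(-0.587786) − 0.25·(-0.160342) = 0.3340.

0.3340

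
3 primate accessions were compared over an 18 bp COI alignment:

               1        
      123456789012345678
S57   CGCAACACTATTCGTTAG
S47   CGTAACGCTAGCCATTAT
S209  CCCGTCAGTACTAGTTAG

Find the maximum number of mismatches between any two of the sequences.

Pairwise Hamming distances:
  S57 vs S47: 6
  S57 vs S209: 6
  S47 vs S209: 11
The largest is 11, between S47 and S209.

11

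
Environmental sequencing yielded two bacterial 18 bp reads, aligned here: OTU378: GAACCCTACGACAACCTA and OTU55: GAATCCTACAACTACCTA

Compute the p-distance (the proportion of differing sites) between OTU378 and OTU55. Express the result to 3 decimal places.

0.167

The sequences differ at positions 4 (C/T), 10 (G/A), 13 (A/T).
There are 3 differences over 18 sites, so p = 3/18 = 0.167.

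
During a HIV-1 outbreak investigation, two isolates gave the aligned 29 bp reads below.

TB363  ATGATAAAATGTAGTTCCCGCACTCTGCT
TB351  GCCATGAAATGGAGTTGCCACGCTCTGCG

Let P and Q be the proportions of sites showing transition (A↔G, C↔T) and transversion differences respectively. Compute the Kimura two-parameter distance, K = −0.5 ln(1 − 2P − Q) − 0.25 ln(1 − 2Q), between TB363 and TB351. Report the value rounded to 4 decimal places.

0.4103

Differing sites — 1:A/G (Ti); 2:T/C (Ti); 3:G/C (Tv); 6:A/G (Ti); 12:T/G (Tv); 17:C/G (Tv); 20:G/A (Ti); 22:A/G (Ti); 29:T/G (Tv).
Of the 9 differences, 5 transitions and 4 transversions over 29 sites: P = 5/29 = 0.172414, Q = 4/29 = 0.137931.
d = −0.5·ln(0.517241) − 0.25·ln(0.724138) = −0.5·(-0.659246) − 0.25·(-0.322773) = 0.4103.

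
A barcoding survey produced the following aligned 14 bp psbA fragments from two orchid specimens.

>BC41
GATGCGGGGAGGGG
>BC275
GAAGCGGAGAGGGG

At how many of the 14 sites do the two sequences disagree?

2

The sequences differ at positions 3 (T/A), 8 (G/A).
That gives 2 mismatches out of 14 aligned sites, so the Hamming distance is 2.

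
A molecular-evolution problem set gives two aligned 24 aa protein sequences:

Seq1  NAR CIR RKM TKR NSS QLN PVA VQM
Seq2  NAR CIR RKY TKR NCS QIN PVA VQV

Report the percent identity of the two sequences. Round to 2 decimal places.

83.33%

The sequences differ at positions 9 (M/Y), 14 (S/C), 17 (L/I), 24 (M/V).
20 of the 24 sites match, so the percent identity is 20/24 × 100 = 83.33%.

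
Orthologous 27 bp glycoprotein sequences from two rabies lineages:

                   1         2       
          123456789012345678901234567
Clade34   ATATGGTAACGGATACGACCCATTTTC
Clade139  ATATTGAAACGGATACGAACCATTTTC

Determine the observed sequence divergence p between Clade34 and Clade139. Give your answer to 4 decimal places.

0.1111

Differing sites — 5:G/T; 7:T/A; 19:C/A.
There are 3 differences over 27 sites, so p = 3/27 = 0.1111.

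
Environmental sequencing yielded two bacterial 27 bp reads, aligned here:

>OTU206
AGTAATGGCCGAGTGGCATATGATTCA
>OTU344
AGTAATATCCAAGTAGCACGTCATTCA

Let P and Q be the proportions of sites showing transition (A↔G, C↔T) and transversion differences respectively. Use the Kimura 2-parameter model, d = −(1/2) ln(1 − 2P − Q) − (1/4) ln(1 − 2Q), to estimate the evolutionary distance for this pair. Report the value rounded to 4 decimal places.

0.3340

Differing sites — 7:G/A (Ti); 8:G/T (Tv); 11:G/A (Ti); 15:G/A (Ti); 19:T/C (Ti); 20:A/G (Ti); 22:G/C (Tv).
Of the 7 differences, 5 transitions and 2 transversions over 27 sites: P = 5/27 = 0.185185, Q = 2/27 = 0.074074.
d = −0.5·ln(0.555556) − 0.25·ln(0.851852) = −0.5·(-0.587786) − 0.25·(-0.160342) = 0.3340.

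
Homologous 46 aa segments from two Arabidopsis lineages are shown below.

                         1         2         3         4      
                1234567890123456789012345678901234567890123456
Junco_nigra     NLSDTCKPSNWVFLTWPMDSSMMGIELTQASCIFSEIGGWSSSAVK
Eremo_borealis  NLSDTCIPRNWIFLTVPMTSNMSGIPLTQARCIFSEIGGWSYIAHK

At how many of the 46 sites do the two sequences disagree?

12

The sequences differ at positions 7 (K/I), 9 (S/R), 12 (V/I), 16 (W/V), 19 (D/T), 21 (S/N), 23 (M/S), 26 (E/P), 31 (S/R), 42 (S/Y), 43 (S/I), 45 (V/H).
That gives 12 mismatches out of 46 aligned sites, so the Hamming distance is 12.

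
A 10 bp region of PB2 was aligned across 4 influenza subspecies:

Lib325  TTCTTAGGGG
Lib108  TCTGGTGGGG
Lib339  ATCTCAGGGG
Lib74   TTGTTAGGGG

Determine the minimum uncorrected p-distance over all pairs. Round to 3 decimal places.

Pairwise Hamming distances:
  Lib325 vs Lib108: 5
  Lib325 vs Lib339: 2
  Lib325 vs Lib74: 1
  Lib108 vs Lib339: 6
  Lib108 vs Lib74: 5
  Lib339 vs Lib74: 3
The smallest is 1 mismatch, between Lib325 and Lib74; p = 1/10 = 0.100.

0.100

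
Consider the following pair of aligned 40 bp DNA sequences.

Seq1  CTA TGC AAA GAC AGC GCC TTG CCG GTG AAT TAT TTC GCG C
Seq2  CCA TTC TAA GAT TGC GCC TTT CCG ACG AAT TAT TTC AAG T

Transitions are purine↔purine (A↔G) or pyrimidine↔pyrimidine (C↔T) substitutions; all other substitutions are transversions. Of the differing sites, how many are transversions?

5

The sequences differ at positions 2 (T/C, transition), 5 (G/T, transversion), 7 (A/T, transversion), 12 (C/T, transition), 13 (A/T, transversion), 21 (G/T, transversion), 25 (G/A, transition), 26 (T/C, transition), 37 (G/A, transition), 38 (C/A, transversion), 40 (C/T, transition).
Of the 11 differences, 6 transitions and 5 transversions, so the answer is 5.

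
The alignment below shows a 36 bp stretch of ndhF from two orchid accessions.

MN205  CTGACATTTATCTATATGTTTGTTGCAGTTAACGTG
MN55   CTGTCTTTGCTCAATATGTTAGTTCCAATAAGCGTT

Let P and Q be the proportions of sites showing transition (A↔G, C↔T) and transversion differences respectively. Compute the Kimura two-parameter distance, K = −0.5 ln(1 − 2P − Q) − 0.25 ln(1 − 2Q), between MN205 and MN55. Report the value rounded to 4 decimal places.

0.3973

Differing sites — 4:A/T (Tv); 6:A/T (Tv); 9:T/G (Tv); 10:A/C (Tv); 13:T/A (Tv); 21:T/A (Tv); 25:G/C (Tv); 28:G/A (Ti); 30:T/A (Tv); 32:A/G (Ti); 36:G/T (Tv).
Of the 11 differences, 2 transitions and 9 transversions over 36 sites: P = 2/36 = 0.055556, Q = 9/36 = 0.250000.
d = −0.5·ln(0.638888) − 0.25·ln(0.500000) = −0.5·(-0.448026) − 0.25·(-0.693147) = 0.3973.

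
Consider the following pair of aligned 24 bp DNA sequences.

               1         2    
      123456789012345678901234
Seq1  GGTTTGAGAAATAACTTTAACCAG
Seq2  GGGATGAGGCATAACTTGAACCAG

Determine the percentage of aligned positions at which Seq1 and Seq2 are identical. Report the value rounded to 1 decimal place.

Differing sites — 3:T/G; 4:T/A; 9:A/G; 10:A/C; 18:T/G.
19 of the 24 sites match, so the percent identity is 19/24 × 100 = 79.2%.

79.2%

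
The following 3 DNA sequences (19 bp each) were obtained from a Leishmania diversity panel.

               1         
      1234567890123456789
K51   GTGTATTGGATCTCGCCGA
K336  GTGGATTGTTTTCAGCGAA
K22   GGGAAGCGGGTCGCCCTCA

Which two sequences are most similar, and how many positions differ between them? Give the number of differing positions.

Pairwise Hamming distances:
  K51 vs K336: 8
  K51 vs K22: 9
  K336 vs K22: 12
The smallest is 8, between K51 and K336.

8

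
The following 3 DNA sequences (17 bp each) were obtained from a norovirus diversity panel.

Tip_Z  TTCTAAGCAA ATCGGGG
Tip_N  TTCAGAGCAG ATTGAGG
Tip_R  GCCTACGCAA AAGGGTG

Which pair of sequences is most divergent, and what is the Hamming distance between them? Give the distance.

10

Pairwise Hamming distances:
  Tip_Z vs Tip_N: 5
  Tip_Z vs Tip_R: 6
  Tip_N vs Tip_R: 10
The largest is 10, between Tip_N and Tip_R.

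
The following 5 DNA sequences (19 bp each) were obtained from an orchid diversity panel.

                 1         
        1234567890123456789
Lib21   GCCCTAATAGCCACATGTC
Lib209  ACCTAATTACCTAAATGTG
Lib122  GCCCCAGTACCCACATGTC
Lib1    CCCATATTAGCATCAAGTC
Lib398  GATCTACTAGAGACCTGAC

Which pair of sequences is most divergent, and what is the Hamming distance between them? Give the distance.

13

Pairwise Hamming distances:
  Lib21 vs Lib209: 8
  Lib21 vs Lib122: 3
  Lib21 vs Lib1: 6
  Lib21 vs Lib398: 7
  Lib209 vs Lib122: 7
  Lib209 vs Lib1: 9
  Lib209 vs Lib398: 13
  Lib122 vs Lib1: 8
  Lib122 vs Lib398: 9
  Lib1 vs Lib398: 11
The largest is 13, between Lib209 and Lib398.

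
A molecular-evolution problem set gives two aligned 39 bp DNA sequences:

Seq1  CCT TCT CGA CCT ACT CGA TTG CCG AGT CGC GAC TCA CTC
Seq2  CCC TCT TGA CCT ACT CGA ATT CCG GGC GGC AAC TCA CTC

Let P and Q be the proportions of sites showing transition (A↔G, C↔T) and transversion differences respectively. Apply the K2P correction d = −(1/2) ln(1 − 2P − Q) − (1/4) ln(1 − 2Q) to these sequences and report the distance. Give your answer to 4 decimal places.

The sequences differ at positions 3 (T/C, transition), 7 (C/T, transition), 19 (T/A, transversion), 21 (G/T, transversion), 25 (A/G, transition), 27 (T/C, transition), 28 (C/G, transversion), 31 (G/A, transition).
Of the 8 differences, 5 transitions and 3 transversions over 39 sites: P = 5/39 = 0.128205, Q = 3/39 = 0.076923.
d = −0.5·ln(0.666667) − 0.25·ln(0.846154) = −0.5·(-0.405465) − 0.25·(-0.167054) = 0.2445.

0.2445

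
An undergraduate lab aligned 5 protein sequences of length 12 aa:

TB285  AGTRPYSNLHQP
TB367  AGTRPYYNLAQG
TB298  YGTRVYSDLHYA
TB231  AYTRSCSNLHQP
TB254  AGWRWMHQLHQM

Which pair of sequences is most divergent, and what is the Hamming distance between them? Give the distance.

Pairwise Hamming distances:
  TB285 vs TB367: 3
  TB285 vs TB298: 5
  TB285 vs TB231: 3
  TB285 vs TB254: 6
  TB367 vs TB298: 7
  TB367 vs TB231: 6
  TB367 vs TB254: 7
  TB298 vs TB231: 7
  TB298 vs TB254: 8
  TB231 vs TB254: 7
The largest is 8, between TB298 and TB254.

8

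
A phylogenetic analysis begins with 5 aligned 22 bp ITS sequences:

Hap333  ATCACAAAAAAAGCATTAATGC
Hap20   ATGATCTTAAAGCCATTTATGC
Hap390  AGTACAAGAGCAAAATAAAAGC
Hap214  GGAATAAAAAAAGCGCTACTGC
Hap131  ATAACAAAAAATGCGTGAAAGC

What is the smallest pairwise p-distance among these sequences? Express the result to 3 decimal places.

0.227

Pairwise Hamming distances:
  Hap333 vs Hap20: 8
  Hap333 vs Hap390: 9
  Hap333 vs Hap214: 7
  Hap333 vs Hap131: 5
  Hap20 vs Hap390: 14
  Hap20 vs Hap214: 12
  Hap20 vs Hap131: 11
  Hap390 vs Hap214: 13
  Hap390 vs Hap131: 10
  Hap214 vs Hap131: 8
The smallest is 5 mismatches, between Hap333 and Hap131; p = 5/22 = 0.227.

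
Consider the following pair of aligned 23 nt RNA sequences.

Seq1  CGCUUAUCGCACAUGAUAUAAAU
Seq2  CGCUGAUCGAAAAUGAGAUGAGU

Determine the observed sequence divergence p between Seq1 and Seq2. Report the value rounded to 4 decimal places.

0.2609

Differing sites — 5:U/G; 10:C/A; 12:C/A; 17:U/G; 20:A/G; 22:A/G.
There are 6 differences over 23 sites, so p = 6/23 = 0.2609.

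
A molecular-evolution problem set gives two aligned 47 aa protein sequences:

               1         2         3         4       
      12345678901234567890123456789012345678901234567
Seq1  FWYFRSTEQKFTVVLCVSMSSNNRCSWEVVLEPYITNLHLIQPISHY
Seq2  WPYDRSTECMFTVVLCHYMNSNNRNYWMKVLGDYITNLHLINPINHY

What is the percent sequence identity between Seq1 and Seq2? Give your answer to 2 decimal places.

Mismatches occur at site 1 (F→W), site 2 (W→P), site 4 (F→D), site 9 (Q→C), site 10 (K→M), site 17 (V→H), site 18 (S→Y), site 20 (S→N), site 25 (C→N), site 26 (S→Y), site 28 (E→M), site 29 (V→K), site 32 (E→G), site 33 (P→D), site 42 (Q→N), site 45 (S→N).
31 of the 47 sites match, so the percent identity is 31/47 × 100 = 65.96%.

65.96%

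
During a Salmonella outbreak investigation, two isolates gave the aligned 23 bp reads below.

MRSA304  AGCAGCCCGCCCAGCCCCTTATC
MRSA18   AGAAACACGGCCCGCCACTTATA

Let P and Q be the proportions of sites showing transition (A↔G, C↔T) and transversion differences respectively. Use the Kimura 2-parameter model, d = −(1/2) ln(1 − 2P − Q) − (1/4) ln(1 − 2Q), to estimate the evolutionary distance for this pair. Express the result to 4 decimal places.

The sequences differ at positions 3 (C/A, transversion), 5 (G/A, transition), 7 (C/A, transversion), 10 (C/G, transversion), 13 (A/C, transversion), 17 (C/A, transversion), 23 (C/A, transversion).
Of the 7 differences, 1 transition and 6 transversions over 23 sites: P = 1/23 = 0.043478, Q = 6/23 = 0.260870.
d = −0.5·ln(0.652174) − 0.25·ln(0.478260) = −0.5·(-0.427444) − 0.25·(-0.737601) = 0.3981.

0.3981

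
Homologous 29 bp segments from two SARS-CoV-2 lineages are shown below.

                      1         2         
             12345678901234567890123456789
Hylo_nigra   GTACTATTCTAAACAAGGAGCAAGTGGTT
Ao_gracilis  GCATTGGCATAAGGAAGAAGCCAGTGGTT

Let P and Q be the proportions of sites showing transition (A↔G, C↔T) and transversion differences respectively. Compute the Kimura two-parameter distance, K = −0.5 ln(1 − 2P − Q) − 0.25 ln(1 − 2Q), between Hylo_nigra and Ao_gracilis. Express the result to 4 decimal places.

The sequences differ at positions 2 (T/C, transition), 4 (C/T, transition), 6 (A/G, transition), 7 (T/G, transversion), 8 (T/C, transition), 9 (C/A, transversion), 13 (A/G, transition), 14 (C/G, transversion), 18 (G/A, transition), 22 (A/C, transversion).
Of the 10 differences, 6 transitions and 4 transversions over 29 sites: P = 6/29 = 0.206897, Q = 4/29 = 0.137931.
d = −0.5·ln(0.448275) − 0.25·ln(0.724138) = −0.5·(-0.802348) − 0.25·(-0.322773) = 0.4819.

0.4819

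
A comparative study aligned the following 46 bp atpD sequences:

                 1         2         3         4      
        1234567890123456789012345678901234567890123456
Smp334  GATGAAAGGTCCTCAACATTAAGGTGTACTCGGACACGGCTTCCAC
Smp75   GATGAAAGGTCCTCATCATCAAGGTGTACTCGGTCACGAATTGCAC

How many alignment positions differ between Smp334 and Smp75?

The sequences differ at positions 16 (A/T), 20 (T/C), 34 (A/T), 39 (G/A), 40 (C/A), 43 (C/G).
That gives 6 mismatches out of 46 aligned sites, so the Hamming distance is 6.

6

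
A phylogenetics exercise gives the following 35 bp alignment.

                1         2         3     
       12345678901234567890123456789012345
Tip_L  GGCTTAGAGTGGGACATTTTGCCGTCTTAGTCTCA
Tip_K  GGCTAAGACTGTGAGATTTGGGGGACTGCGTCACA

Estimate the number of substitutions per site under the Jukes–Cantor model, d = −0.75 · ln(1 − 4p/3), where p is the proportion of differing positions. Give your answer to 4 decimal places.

The sequences differ at positions 5 (T/A), 9 (G/C), 12 (G/T), 15 (C/G), 20 (T/G), 22 (C/G), 23 (C/G), 25 (T/A), 28 (T/G), 29 (A/C), 33 (T/A).
p = 11/35 = 0.314286.
d = −0.75 · ln(1 − (4/3)·0.314286) = −0.75 · ln(0.580952) = −0.75 · (-0.543087) = 0.4073.

0.4073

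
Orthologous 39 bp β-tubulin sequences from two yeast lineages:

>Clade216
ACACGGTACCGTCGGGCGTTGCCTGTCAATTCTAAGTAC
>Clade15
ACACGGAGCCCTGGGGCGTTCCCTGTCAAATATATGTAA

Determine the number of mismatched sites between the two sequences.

Mismatches occur at site 7 (T/A), site 8 (A/G), site 11 (G/C), site 13 (C/G), site 21 (G/C), site 30 (T/A), site 32 (C/A), site 35 (A/T), site 39 (C/A).
That gives 9 mismatches out of 39 aligned sites, so the Hamming distance is 9.

9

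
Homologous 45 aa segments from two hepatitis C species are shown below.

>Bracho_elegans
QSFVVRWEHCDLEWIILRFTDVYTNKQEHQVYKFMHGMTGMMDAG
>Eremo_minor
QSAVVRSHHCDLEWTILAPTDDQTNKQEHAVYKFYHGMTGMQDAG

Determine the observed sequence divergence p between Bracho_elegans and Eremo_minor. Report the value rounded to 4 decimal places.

0.2444

Mismatches occur at site 3 (F→A), site 7 (W→S), site 8 (E→H), site 15 (I→T), site 18 (R→A), site 19 (F→P), site 22 (V→D), site 23 (Y→Q), site 30 (Q→A), site 35 (M→Y), site 42 (M→Q).
There are 11 differences over 45 sites, so p = 11/45 = 0.2444.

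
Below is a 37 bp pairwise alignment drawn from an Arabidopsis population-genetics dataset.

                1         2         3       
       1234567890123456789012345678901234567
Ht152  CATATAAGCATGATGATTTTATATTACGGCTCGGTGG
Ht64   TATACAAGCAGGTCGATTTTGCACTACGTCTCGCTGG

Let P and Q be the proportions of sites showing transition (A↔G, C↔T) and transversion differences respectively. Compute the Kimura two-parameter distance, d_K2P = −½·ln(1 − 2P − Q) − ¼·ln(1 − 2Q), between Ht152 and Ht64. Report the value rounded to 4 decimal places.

0.3441

Differing sites — 1:C/T (Ti); 5:T/C (Ti); 11:T/G (Tv); 13:A/T (Tv); 14:T/C (Ti); 21:A/G (Ti); 22:T/C (Ti); 24:T/C (Ti); 29:G/T (Tv); 34:G/C (Tv).
Of the 10 differences, 6 transitions and 4 transversions over 37 sites: P = 6/37 = 0.162162, Q = 4/37 = 0.108108.
d = −0.5·ln(0.567568) − 0.25·ln(0.783784) = −0.5·(-0.566395) − 0.25·(-0.243622) = 0.3441.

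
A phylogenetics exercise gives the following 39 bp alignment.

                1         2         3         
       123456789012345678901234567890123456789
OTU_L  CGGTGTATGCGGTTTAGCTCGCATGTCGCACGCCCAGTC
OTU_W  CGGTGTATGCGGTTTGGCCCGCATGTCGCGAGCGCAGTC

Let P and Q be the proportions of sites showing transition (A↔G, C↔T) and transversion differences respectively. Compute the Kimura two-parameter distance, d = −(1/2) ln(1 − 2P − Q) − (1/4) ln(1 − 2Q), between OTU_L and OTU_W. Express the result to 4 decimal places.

Mismatches occur at site 16 (A/G, transition), site 19 (T/C, transition), site 30 (A/G, transition), site 31 (C/A, transversion), site 34 (C/G, transversion).
Of the 5 differences, 3 transitions and 2 transversions over 39 sites: P = 3/39 = 0.076923, Q = 2/39 = 0.051282.
d = −0.5·ln(0.794872) − 0.25·ln(0.897436) = −0.5·(-0.229574) − 0.25·(-0.108213) = 0.1418.

0.1418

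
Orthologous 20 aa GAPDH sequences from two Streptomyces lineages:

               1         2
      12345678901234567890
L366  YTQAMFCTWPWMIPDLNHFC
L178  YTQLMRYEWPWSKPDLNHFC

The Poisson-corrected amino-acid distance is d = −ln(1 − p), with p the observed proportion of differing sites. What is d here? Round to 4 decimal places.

Differing sites — 4:A/L; 6:F/R; 7:C/Y; 8:T/E; 12:M/S; 13:I/K.
p = 6/20 = 0.300000.
d = −ln(1 − 0.300000) = −ln(0.700000) = 0.3567.

0.3567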